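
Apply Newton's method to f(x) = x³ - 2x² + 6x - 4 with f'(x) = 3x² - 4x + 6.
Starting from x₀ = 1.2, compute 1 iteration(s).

f(x) = x³ - 2x² + 6x - 4
f'(x) = 3x² - 4x + 6
x₀ = 1.2

Newton-Raphson formula: x_{n+1} = x_n - f(x_n)/f'(x_n)

Iteration 1:
  f(1.200000) = 2.048000
  f'(1.200000) = 5.520000
  x_1 = 1.200000 - 2.048000/5.520000 = 0.828986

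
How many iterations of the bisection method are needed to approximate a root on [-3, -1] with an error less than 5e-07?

We need (b-a)/2^n ≤ 5e-07
(-1 - (-3))/2^n ≤ 5e-07
2/2^n ≤ 5e-07
2^n ≥ 4000000
n ≥ log₂(4000000) = 21.93
n ≥ 22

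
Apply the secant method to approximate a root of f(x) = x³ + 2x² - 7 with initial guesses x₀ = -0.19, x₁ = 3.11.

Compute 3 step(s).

f(x) = x³ + 2x² - 7
x₀ = -0.19, x₁ = 3.11

Secant formula: x_{n+1} = x_n - f(x_n)(x_n - x_{n-1})/(f(x_n) - f(x_{n-1}))

Iteration 1:
  f(-0.190000) = -6.934659
  f(3.110000) = 42.424431
  x_2 = 3.110000 - 42.424431×(3.110000 - (-0.190000))/(42.424431 - (-6.934659))
       = 0.273630
Iteration 2:
  f(3.110000) = 42.424431
  f(0.273630) = -6.829765
  x_3 = 0.273630 - (-6.829765)×(0.273630 - 3.110000)/(-6.829765 - 42.424431)
       = 0.666932
Iteration 3:
  f(0.273630) = -6.829765
  f(0.666932) = -5.813754
  x_4 = 0.666932 - (-5.813754)×(0.666932 - 0.273630)/(-5.813754 - (-6.829765))
       = 2.917456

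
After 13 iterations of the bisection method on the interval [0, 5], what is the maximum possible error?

Bisection error bound: |error| ≤ (b-a)/2^n
|error| ≤ (5 - 0)/2^13 = 5/2^13
|error| ≤ 0.0006103516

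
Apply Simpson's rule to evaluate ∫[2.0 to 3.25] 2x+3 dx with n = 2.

f(x) = 2x+3
a = 2.0, b = 3.25, n = 2
h = (b - a)/n = 0.625000

Simpson's rule: (h/3)[f(x₀) + 4f(x₁) + 2f(x₂) + ... + f(xₙ)]

x_0 = 2.0000, f(x_0) = 7.000000, coefficient = 1
x_1 = 2.6250, f(x_1) = 8.250000, coefficient = 4
x_2 = 3.2500, f(x_2) = 9.500000, coefficient = 1

I ≈ (0.625000/3) × 49.500000 = 10.312500
Exact value: 10.312500
Error: 0.000000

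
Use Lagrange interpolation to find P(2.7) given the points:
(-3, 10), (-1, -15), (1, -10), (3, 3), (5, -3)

Lagrange interpolation formula:
P(x) = Σ yᵢ × Lᵢ(x)
where Lᵢ(x) = Π_{j≠i} (x - xⱼ)/(xᵢ - xⱼ)

L_0(2.7) = (2.7 - (-1))/(-3 - (-1)) × (2.7 - 1)/(-3 - 1) × (2.7 - 3)/(-3 - 3) × (2.7 - 5)/(-3 - 5) = 0.011302
L_1(2.7) = (2.7 - (-3))/(-1 - (-3)) × (2.7 - 1)/(-1 - 1) × (2.7 - 3)/(-1 - 3) × (2.7 - 5)/(-1 - 5) = -0.069647
L_2(2.7) = (2.7 - (-3))/(1 - (-3)) × (2.7 - (-1))/(1 - (-1)) × (2.7 - 3)/(1 - 3) × (2.7 - 5)/(1 - 5) = 0.227377
L_3(2.7) = (2.7 - (-3))/(3 - (-3)) × (2.7 - (-1))/(3 - (-1)) × (2.7 - 1)/(3 - 1) × (2.7 - 5)/(3 - 5) = 0.858978
L_4(2.7) = (2.7 - (-3))/(5 - (-3)) × (2.7 - (-1))/(5 - (-1)) × (2.7 - 1)/(5 - 1) × (2.7 - 3)/(5 - 3) = -0.028010

P(2.7) = 10×L_0(2.7) + (-15)×L_1(2.7) + (-10)×L_2(2.7) + 3×L_3(2.7) + (-3)×L_4(2.7)
P(2.7) = 1.544926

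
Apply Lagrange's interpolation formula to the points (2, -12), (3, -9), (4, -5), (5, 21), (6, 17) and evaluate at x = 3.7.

Lagrange interpolation formula:
P(x) = Σ yᵢ × Lᵢ(x)
where Lᵢ(x) = Π_{j≠i} (x - xⱼ)/(xᵢ - xⱼ)

L_0(3.7) = (3.7 - 3)/(2 - 3) × (3.7 - 4)/(2 - 4) × (3.7 - 5)/(2 - 5) × (3.7 - 6)/(2 - 6) = -0.026162
L_1(3.7) = (3.7 - 2)/(3 - 2) × (3.7 - 4)/(3 - 4) × (3.7 - 5)/(3 - 5) × (3.7 - 6)/(3 - 6) = 0.254150
L_2(3.7) = (3.7 - 2)/(4 - 2) × (3.7 - 3)/(4 - 3) × (3.7 - 5)/(4 - 5) × (3.7 - 6)/(4 - 6) = 0.889525
L_3(3.7) = (3.7 - 2)/(5 - 2) × (3.7 - 3)/(5 - 3) × (3.7 - 4)/(5 - 4) × (3.7 - 6)/(5 - 6) = -0.136850
L_4(3.7) = (3.7 - 2)/(6 - 2) × (3.7 - 3)/(6 - 3) × (3.7 - 4)/(6 - 4) × (3.7 - 5)/(6 - 5) = 0.019337

P(3.7) = (-12)×L_0(3.7) + (-9)×L_1(3.7) + (-5)×L_2(3.7) + 21×L_3(3.7) + 17×L_4(3.7)
P(3.7) = -8.966137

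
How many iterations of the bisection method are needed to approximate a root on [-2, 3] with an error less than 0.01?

We need (b-a)/2^n ≤ 0.01
(3 - (-2))/2^n ≤ 0.01
5/2^n ≤ 0.01
2^n ≥ 500
n ≥ log₂(500) = 8.97
n ≥ 9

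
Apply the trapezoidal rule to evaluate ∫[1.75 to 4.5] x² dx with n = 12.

f(x) = x²
a = 1.75, b = 4.5, n = 12
h = (b - a)/n = 0.229167

Trapezoidal rule: (h/2)[f(x₀) + 2f(x₁) + 2f(x₂) + ... + f(xₙ)]

x_0 = 1.7500, f(x_0) = 3.062500, coefficient = 1
x_1 = 1.9792, f(x_1) = 3.917101, coefficient = 2
x_2 = 2.2083, f(x_2) = 4.876736, coefficient = 2
x_3 = 2.4375, f(x_3) = 5.941406, coefficient = 2
x_4 = 2.6667, f(x_4) = 7.111111, coefficient = 2
x_5 = 2.8958, f(x_5) = 8.385851, coefficient = 2
x_6 = 3.1250, f(x_6) = 9.765625, coefficient = 2
x_7 = 3.3542, f(x_7) = 11.250434, coefficient = 2
x_8 = 3.5833, f(x_8) = 12.840278, coefficient = 2
x_9 = 3.8125, f(x_9) = 14.535156, coefficient = 2
x_10 = 4.0417, f(x_10) = 16.335069, coefficient = 2
x_11 = 4.2708, f(x_11) = 18.240017, coefficient = 2
x_12 = 4.5000, f(x_12) = 20.250000, coefficient = 1

I ≈ (0.229167/2) × 249.710069 = 28.612612
Exact value: 28.588542
Error: 0.024070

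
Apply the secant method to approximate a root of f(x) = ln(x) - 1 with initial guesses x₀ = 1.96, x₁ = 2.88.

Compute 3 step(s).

f(x) = ln(x) - 1
x₀ = 1.96, x₁ = 2.88

Secant formula: x_{n+1} = x_n - f(x_n)(x_n - x_{n-1})/(f(x_n) - f(x_{n-1}))

Iteration 1:
  f(1.960000) = -0.327056
  f(2.880000) = 0.057790
  x_2 = 2.880000 - 0.057790×(2.880000 - 1.960000)/(0.057790 - (-0.327056))
       = 2.741848
Iteration 2:
  f(2.880000) = 0.057790
  f(2.741848) = 0.008632
  x_3 = 2.741848 - 0.008632×(2.741848 - 2.880000)/(0.008632 - 0.057790)
       = 2.717589
Iteration 3:
  f(2.741848) = 0.008632
  f(2.717589) = -0.000255
  x_4 = 2.717589 - (-0.000255)×(2.717589 - 2.741848)/(-0.000255 - 0.008632)
       = 2.718285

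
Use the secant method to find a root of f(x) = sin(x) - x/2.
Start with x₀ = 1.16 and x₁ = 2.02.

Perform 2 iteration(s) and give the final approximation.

f(x) = sin(x) - x/2
x₀ = 1.16, x₁ = 2.02

Secant formula: x_{n+1} = x_n - f(x_n)(x_n - x_{n-1})/(f(x_n) - f(x_{n-1}))

Iteration 1:
  f(1.160000) = 0.336803
  f(2.020000) = -0.109207
  x_2 = 2.020000 - (-0.109207)×(2.020000 - 1.160000)/(-0.109207 - 0.336803)
       = 1.809427
Iteration 2:
  f(2.020000) = -0.109207
  f(1.809427) = 0.066949
  x_3 = 1.809427 - 0.066949×(1.809427 - 2.020000)/(0.066949 - (-0.109207))
       = 1.889456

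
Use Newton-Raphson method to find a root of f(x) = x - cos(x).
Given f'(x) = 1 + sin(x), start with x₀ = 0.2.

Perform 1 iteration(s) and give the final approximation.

f(x) = x - cos(x)
f'(x) = 1 + sin(x)
x₀ = 0.2

Newton-Raphson formula: x_{n+1} = x_n - f(x_n)/f'(x_n)

Iteration 1:
  f(0.200000) = -0.780067
  f'(0.200000) = 1.198669
  x_1 = 0.200000 - (-0.780067)/1.198669 = 0.850777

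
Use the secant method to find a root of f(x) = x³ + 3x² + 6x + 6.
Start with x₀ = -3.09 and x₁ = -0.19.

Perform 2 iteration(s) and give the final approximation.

f(x) = x³ + 3x² + 6x + 6
x₀ = -3.09, x₁ = -0.19

Secant formula: x_{n+1} = x_n - f(x_n)(x_n - x_{n-1})/(f(x_n) - f(x_{n-1}))

Iteration 1:
  f(-3.090000) = -13.399329
  f(-0.190000) = 4.961441
  x_2 = -0.190000 - 4.961441×(-0.190000 - (-3.090000))/(4.961441 - (-13.399329))
       = -0.973637
Iteration 2:
  f(-0.190000) = 4.961441
  f(-0.973637) = 2.079107
  x_3 = -0.973637 - 2.079107×(-0.973637 - (-0.190000))/(2.079107 - 4.961441)
       = -1.538896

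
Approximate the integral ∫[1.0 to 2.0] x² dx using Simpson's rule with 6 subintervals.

f(x) = x²
a = 1.0, b = 2.0, n = 6
h = (b - a)/n = 0.166667

Simpson's rule: (h/3)[f(x₀) + 4f(x₁) + 2f(x₂) + ... + f(xₙ)]

x_0 = 1.0000, f(x_0) = 1.000000, coefficient = 1
x_1 = 1.1667, f(x_1) = 1.361111, coefficient = 4
x_2 = 1.3333, f(x_2) = 1.777778, coefficient = 2
x_3 = 1.5000, f(x_3) = 2.250000, coefficient = 4
x_4 = 1.6667, f(x_4) = 2.777778, coefficient = 2
x_5 = 1.8333, f(x_5) = 3.361111, coefficient = 4
x_6 = 2.0000, f(x_6) = 4.000000, coefficient = 1

I ≈ (0.166667/3) × 42.000000 = 2.333333
Exact value: 2.333333
Error: 0.000000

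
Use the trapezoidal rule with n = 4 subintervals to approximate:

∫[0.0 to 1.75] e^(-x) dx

f(x) = e^(-x)
a = 0.0, b = 1.75, n = 4
h = (b - a)/n = 0.437500

Trapezoidal rule: (h/2)[f(x₀) + 2f(x₁) + 2f(x₂) + ... + f(xₙ)]

x_0 = 0.0000, f(x_0) = 1.000000, coefficient = 1
x_1 = 0.4375, f(x_1) = 0.645649, coefficient = 2
x_2 = 0.8750, f(x_2) = 0.416862, coefficient = 2
x_3 = 1.3125, f(x_3) = 0.269146, coefficient = 2
x_4 = 1.7500, f(x_4) = 0.173774, coefficient = 1

I ≈ (0.437500/2) × 3.837088 = 0.839363
Exact value: 0.826226
Error: 0.013137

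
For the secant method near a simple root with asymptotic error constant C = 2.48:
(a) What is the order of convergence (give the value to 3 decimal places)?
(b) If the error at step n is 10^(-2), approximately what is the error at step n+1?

(a) Secant method has superlinear convergence with order φ = (1+√5)/2 ≈ 1.618.
    This means |e_{n+1}| ≈ C|e_n|^1.618.

(b) With |e_n| = 10^(-2) and C = 2.48:
    |e_{n+1}| ≈ 2.48 × (10^(-2))^1.618 = 2.48 × 10^(-3.24)

(a) ≈ 1.618 (golden ratio); (b) |e_{n+1}| ≈ 1.440e-03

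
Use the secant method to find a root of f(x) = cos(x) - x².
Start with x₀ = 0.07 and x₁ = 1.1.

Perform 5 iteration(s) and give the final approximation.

f(x) = cos(x) - x²
x₀ = 0.07, x₁ = 1.1

Secant formula: x_{n+1} = x_n - f(x_n)(x_n - x_{n-1})/(f(x_n) - f(x_{n-1}))

Iteration 1:
  f(0.070000) = 0.992651
  f(1.100000) = -0.756404
  x_2 = 1.100000 - (-0.756404)×(1.100000 - 0.070000)/(-0.756404 - 0.992651)
       = 0.654562
Iteration 2:
  f(1.100000) = -0.756404
  f(0.654562) = 0.364864
  x_3 = 0.654562 - 0.364864×(0.654562 - 1.100000)/(0.364864 - (-0.756404))
       = 0.799509
Iteration 3:
  f(0.654562) = 0.364864
  f(0.799509) = 0.057845
  x_4 = 0.799509 - 0.057845×(0.799509 - 0.654562)/(0.057845 - 0.364864)
       = 0.826818
Iteration 4:
  f(0.799509) = 0.057845
  f(0.826818) = -0.006407
  x_5 = 0.826818 - (-0.006407)×(0.826818 - 0.799509)/(-0.006407 - 0.057845)
       = 0.824095
Iteration 5:
  f(0.826818) = -0.006407
  f(0.824095) = 0.000090
  x_6 = 0.824095 - 0.000090×(0.824095 - 0.826818)/(0.000090 - (-0.006407))
       = 0.824132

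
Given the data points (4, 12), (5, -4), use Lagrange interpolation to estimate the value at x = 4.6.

Lagrange interpolation formula:
P(x) = Σ yᵢ × Lᵢ(x)
where Lᵢ(x) = Π_{j≠i} (x - xⱼ)/(xᵢ - xⱼ)

L_0(4.6) = (4.6 - 5)/(4 - 5) = 0.400000
L_1(4.6) = (4.6 - 4)/(5 - 4) = 0.600000

P(4.6) = 12×L_0(4.6) + (-4)×L_1(4.6)
P(4.6) = 2.400000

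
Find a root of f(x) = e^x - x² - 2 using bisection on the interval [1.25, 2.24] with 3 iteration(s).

f(x) = e^x - x² - 2
Initial interval: [1.25, 2.24]

Iteration 1:
  c_1 = (1.250000 + 2.240000)/2 = 1.745000
  f(c_1) = f(1.745000) = 0.680876
  f(a) × f(c) < 0, new interval: [1.250000, 1.745000]
Iteration 2:
  c_2 = (1.250000 + 1.745000)/2 = 1.497500
  f(c_2) = f(1.497500) = 0.227993
  f(a) × f(c) < 0, new interval: [1.250000, 1.497500]
Iteration 3:
  c_3 = (1.250000 + 1.497500)/2 = 1.373750
  f(c_3) = f(1.373750) = 0.062947
  f(a) × f(c) < 0, new interval: [1.250000, 1.373750]

After 3 iteration(s), the approximation is c_3 = 1.373750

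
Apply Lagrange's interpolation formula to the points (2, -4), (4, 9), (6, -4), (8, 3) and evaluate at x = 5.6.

Lagrange interpolation formula:
P(x) = Σ yᵢ × Lᵢ(x)
where Lᵢ(x) = Π_{j≠i} (x - xⱼ)/(xᵢ - xⱼ)

L_0(5.6) = (5.6 - 4)/(2 - 4) × (5.6 - 6)/(2 - 6) × (5.6 - 8)/(2 - 8) = -0.032000
L_1(5.6) = (5.6 - 2)/(4 - 2) × (5.6 - 6)/(4 - 6) × (5.6 - 8)/(4 - 8) = 0.216000
L_2(5.6) = (5.6 - 2)/(6 - 2) × (5.6 - 4)/(6 - 4) × (5.6 - 8)/(6 - 8) = 0.864000
L_3(5.6) = (5.6 - 2)/(8 - 2) × (5.6 - 4)/(8 - 4) × (5.6 - 6)/(8 - 6) = -0.048000

P(5.6) = (-4)×L_0(5.6) + 9×L_1(5.6) + (-4)×L_2(5.6) + 3×L_3(5.6)
P(5.6) = -1.528000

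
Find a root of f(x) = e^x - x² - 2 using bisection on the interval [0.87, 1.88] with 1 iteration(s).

f(x) = e^x - x² - 2
Initial interval: [0.87, 1.88]

Iteration 1:
  c_1 = (0.870000 + 1.880000)/2 = 1.375000
  f(c_1) = f(1.375000) = 0.064452
  f(a) × f(c) < 0, new interval: [0.870000, 1.375000]

After 1 iteration(s), the approximation is c_1 = 1.375000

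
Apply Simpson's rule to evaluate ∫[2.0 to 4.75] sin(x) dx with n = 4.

f(x) = sin(x)
a = 2.0, b = 4.75, n = 4
h = (b - a)/n = 0.687500

Simpson's rule: (h/3)[f(x₀) + 4f(x₁) + 2f(x₂) + ... + f(xₙ)]

x_0 = 2.0000, f(x_0) = 0.909297, coefficient = 1
x_1 = 2.6875, f(x_1) = 0.438647, coefficient = 4
x_2 = 3.3750, f(x_2) = -0.231294, coefficient = 2
x_3 = 4.0625, f(x_3) = -0.796151, coefficient = 4
x_4 = 4.7500, f(x_4) = -0.999293, coefficient = 1

I ≈ (0.687500/3) × -1.982599 = -0.454345
Exact value: -0.453749
Error: 0.000597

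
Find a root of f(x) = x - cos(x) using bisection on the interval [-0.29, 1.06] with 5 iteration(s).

f(x) = x - cos(x)
Initial interval: [-0.29, 1.06]

Iteration 1:
  c_1 = (-0.290000 + 1.060000)/2 = 0.385000
  f(c_1) = f(0.385000) = -0.541798
  f(a) × f(c) ≥ 0, new interval: [0.385000, 1.060000]
Iteration 2:
  c_2 = (0.385000 + 1.060000)/2 = 0.722500
  f(c_2) = f(0.722500) = -0.027655
  f(a) × f(c) ≥ 0, new interval: [0.722500, 1.060000]
Iteration 3:
  c_3 = (0.722500 + 1.060000)/2 = 0.891250
  f(c_3) = f(0.891250) = 0.262810
  f(a) × f(c) < 0, new interval: [0.722500, 0.891250]
Iteration 4:
  c_4 = (0.722500 + 0.891250)/2 = 0.806875
  f(c_4) = f(0.806875) = 0.115117
  f(a) × f(c) < 0, new interval: [0.722500, 0.806875]
Iteration 5:
  c_5 = (0.722500 + 0.806875)/2 = 0.764687
  f(c_5) = f(0.764687) = 0.043089
  f(a) × f(c) < 0, new interval: [0.722500, 0.764687]

After 5 iteration(s), the approximation is c_5 = 0.764687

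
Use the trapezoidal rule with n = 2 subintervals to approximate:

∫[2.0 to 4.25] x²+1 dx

f(x) = x²+1
a = 2.0, b = 4.25, n = 2
h = (b - a)/n = 1.125000

Trapezoidal rule: (h/2)[f(x₀) + 2f(x₁) + 2f(x₂) + ... + f(xₙ)]

x_0 = 2.0000, f(x_0) = 5.000000, coefficient = 1
x_1 = 3.1250, f(x_1) = 10.765625, coefficient = 2
x_2 = 4.2500, f(x_2) = 19.062500, coefficient = 1

I ≈ (1.125000/2) × 45.593750 = 25.646484
Exact value: 25.171875
Error: 0.474609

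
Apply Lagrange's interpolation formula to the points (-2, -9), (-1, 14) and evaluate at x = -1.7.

Lagrange interpolation formula:
P(x) = Σ yᵢ × Lᵢ(x)
where Lᵢ(x) = Π_{j≠i} (x - xⱼ)/(xᵢ - xⱼ)

L_0(-1.7) = (-1.7 - (-1))/(-2 - (-1)) = 0.700000
L_1(-1.7) = (-1.7 - (-2))/(-1 - (-2)) = 0.300000

P(-1.7) = (-9)×L_0(-1.7) + 14×L_1(-1.7)
P(-1.7) = -2.100000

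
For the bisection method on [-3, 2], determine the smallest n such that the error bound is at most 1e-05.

We need (b-a)/2^n ≤ 1e-05
(2 - (-3))/2^n ≤ 1e-05
5/2^n ≤ 1e-05
2^n ≥ 500000
n ≥ log₂(500000) = 18.93
n ≥ 19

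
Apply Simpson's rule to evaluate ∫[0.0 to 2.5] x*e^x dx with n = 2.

f(x) = x*e^x
a = 0.0, b = 2.5, n = 2
h = (b - a)/n = 1.250000

Simpson's rule: (h/3)[f(x₀) + 4f(x₁) + 2f(x₂) + ... + f(xₙ)]

x_0 = 0.0000, f(x_0) = 0.000000, coefficient = 1
x_1 = 1.2500, f(x_1) = 4.362929, coefficient = 4
x_2 = 2.5000, f(x_2) = 30.456235, coefficient = 1

I ≈ (1.250000/3) × 47.907950 = 19.961646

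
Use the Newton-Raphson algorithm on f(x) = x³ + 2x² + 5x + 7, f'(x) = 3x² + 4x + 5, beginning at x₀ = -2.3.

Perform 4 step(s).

f(x) = x³ + 2x² + 5x + 7
f'(x) = 3x² + 4x + 5
x₀ = -2.3

Newton-Raphson formula: x_{n+1} = x_n - f(x_n)/f'(x_n)

Iteration 1:
  f(-2.300000) = -6.087000
  f'(-2.300000) = 11.670000
  x_1 = -2.300000 - (-6.087000)/11.670000 = -1.778406
Iteration 2:
  f(-1.778406) = -1.191190
  f'(-1.778406) = 7.374561
  x_2 = -1.778406 - (-1.191190)/7.374561 = -1.616879
Iteration 3:
  f(-1.616879) = -0.082805
  f'(-1.616879) = 6.375379
  x_3 = -1.616879 - (-0.082805)/6.375379 = -1.603891
Iteration 4:
  f(-1.603891) = -0.000479
  f'(-1.603891) = 6.301836
  x_4 = -1.603891 - (-0.000479)/6.301836 = -1.603815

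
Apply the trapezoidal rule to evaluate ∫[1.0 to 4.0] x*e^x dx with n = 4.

f(x) = x*e^x
a = 1.0, b = 4.0, n = 4
h = (b - a)/n = 0.750000

Trapezoidal rule: (h/2)[f(x₀) + 2f(x₁) + 2f(x₂) + ... + f(xₙ)]

x_0 = 1.0000, f(x_0) = 2.718282, coefficient = 1
x_1 = 1.7500, f(x_1) = 10.070555, coefficient = 2
x_2 = 2.5000, f(x_2) = 30.456235, coefficient = 2
x_3 = 3.2500, f(x_3) = 83.818605, coefficient = 2
x_4 = 4.0000, f(x_4) = 218.392600, coefficient = 1

I ≈ (0.750000/2) × 469.801671 = 176.175626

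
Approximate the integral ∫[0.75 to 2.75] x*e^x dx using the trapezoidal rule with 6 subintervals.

f(x) = x*e^x
a = 0.75, b = 2.75, n = 6
h = (b - a)/n = 0.333333

Trapezoidal rule: (h/2)[f(x₀) + 2f(x₁) + 2f(x₂) + ... + f(xₙ)]

x_0 = 0.7500, f(x_0) = 1.587750, coefficient = 1
x_1 = 1.0833, f(x_1) = 3.200721, coefficient = 2
x_2 = 1.4167, f(x_2) = 5.841417, coefficient = 2
x_3 = 1.7500, f(x_3) = 10.070555, coefficient = 2
x_4 = 2.0833, f(x_4) = 16.731656, coefficient = 2
x_5 = 2.4167, f(x_5) = 27.087053, coefficient = 2
x_6 = 2.7500, f(x_6) = 43.017238, coefficient = 1

I ≈ (0.333333/2) × 170.467790 = 28.411298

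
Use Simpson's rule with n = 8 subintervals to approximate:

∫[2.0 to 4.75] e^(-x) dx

f(x) = e^(-x)
a = 2.0, b = 4.75, n = 8
h = (b - a)/n = 0.343750

Simpson's rule: (h/3)[f(x₀) + 4f(x₁) + 2f(x₂) + ... + f(xₙ)]

x_0 = 2.0000, f(x_0) = 0.135335, coefficient = 1
x_1 = 2.3438, f(x_1) = 0.095967, coefficient = 4
x_2 = 2.6875, f(x_2) = 0.068051, coefficient = 2
x_3 = 3.0312, f(x_3) = 0.048255, coefficient = 4
x_4 = 3.3750, f(x_4) = 0.034218, coefficient = 2
x_5 = 3.7188, f(x_5) = 0.024264, coefficient = 4
x_6 = 4.0625, f(x_6) = 0.017206, coefficient = 2
x_7 = 4.4062, f(x_7) = 0.012201, coefficient = 4
x_8 = 4.7500, f(x_8) = 0.008652, coefficient = 1

I ≈ (0.343750/3) × 1.105687 = 0.126693
Exact value: 0.126684
Error: 0.000010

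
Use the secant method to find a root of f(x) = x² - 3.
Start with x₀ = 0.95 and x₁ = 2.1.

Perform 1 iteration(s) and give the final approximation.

f(x) = x² - 3
x₀ = 0.95, x₁ = 2.1

Secant formula: x_{n+1} = x_n - f(x_n)(x_n - x_{n-1})/(f(x_n) - f(x_{n-1}))

Iteration 1:
  f(0.950000) = -2.097500
  f(2.100000) = 1.410000
  x_2 = 2.100000 - 1.410000×(2.100000 - 0.950000)/(1.410000 - (-2.097500))
       = 1.637705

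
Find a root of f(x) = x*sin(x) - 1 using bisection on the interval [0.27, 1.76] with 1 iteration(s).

f(x) = x*sin(x) - 1
Initial interval: [0.27, 1.76]

Iteration 1:
  c_1 = (0.270000 + 1.760000)/2 = 1.015000
  f(c_1) = f(1.015000) = -0.137777
  f(a) × f(c) ≥ 0, new interval: [1.015000, 1.760000]

After 1 iteration(s), the approximation is c_1 = 1.015000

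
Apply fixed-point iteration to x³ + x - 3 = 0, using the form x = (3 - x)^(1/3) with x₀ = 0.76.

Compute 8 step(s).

Equation: x³ + x - 3 = 0
Fixed-point form: x = (3 - x)^(1/3)
x₀ = 0.76

x_1 = g(0.760000) = 1.308427
x_2 = g(1.308427) = 1.191508
x_3 = g(1.191508) = 1.218350
x_4 = g(1.218350) = 1.212293
x_5 = g(1.212293) = 1.213665
x_6 = g(1.213665) = 1.213354
x_7 = g(1.213354) = 1.213425
x_8 = g(1.213425) = 1.213409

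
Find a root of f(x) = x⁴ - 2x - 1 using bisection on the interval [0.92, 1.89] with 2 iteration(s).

f(x) = x⁴ - 2x - 1
Initial interval: [0.92, 1.89]

Iteration 1:
  c_1 = (0.920000 + 1.890000)/2 = 1.405000
  f(c_1) = f(1.405000) = 0.086775
  f(a) × f(c) < 0, new interval: [0.920000, 1.405000]
Iteration 2:
  c_2 = (0.920000 + 1.405000)/2 = 1.162500
  f(c_2) = f(1.162500) = -1.498701
  f(a) × f(c) ≥ 0, new interval: [1.162500, 1.405000]

After 2 iteration(s), the approximation is c_2 = 1.162500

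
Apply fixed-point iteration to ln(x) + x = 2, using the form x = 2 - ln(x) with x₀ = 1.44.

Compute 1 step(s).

Equation: ln(x) + x = 2
Fixed-point form: x = 2 - ln(x)
x₀ = 1.44

x_1 = g(1.440000) = 1.635357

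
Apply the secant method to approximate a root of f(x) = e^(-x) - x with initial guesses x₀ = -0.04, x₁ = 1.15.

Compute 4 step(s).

f(x) = e^(-x) - x
x₀ = -0.04, x₁ = 1.15

Secant formula: x_{n+1} = x_n - f(x_n)(x_n - x_{n-1})/(f(x_n) - f(x_{n-1}))

Iteration 1:
  f(-0.040000) = 1.080811
  f(1.150000) = -0.833363
  x_2 = 1.150000 - (-0.833363)×(1.150000 - (-0.040000))/(-0.833363 - 1.080811)
       = 0.631916
Iteration 2:
  f(1.150000) = -0.833363
  f(0.631916) = -0.100344
  x_3 = 0.631916 - (-0.100344)×(0.631916 - 1.150000)/(-0.100344 - (-0.833363))
       = 0.560995
Iteration 3:
  f(0.631916) = -0.100344
  f(0.560995) = 0.009646
  x_4 = 0.560995 - 0.009646×(0.560995 - 0.631916)/(0.009646 - (-0.100344))
       = 0.567215
Iteration 4:
  f(0.560995) = 0.009646
  f(0.567215) = -0.000112
  x_5 = 0.567215 - (-0.000112)×(0.567215 - 0.560995)/(-0.000112 - 0.009646)
       = 0.567143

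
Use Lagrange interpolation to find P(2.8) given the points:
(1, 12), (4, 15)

Lagrange interpolation formula:
P(x) = Σ yᵢ × Lᵢ(x)
where Lᵢ(x) = Π_{j≠i} (x - xⱼ)/(xᵢ - xⱼ)

L_0(2.8) = (2.8 - 4)/(1 - 4) = 0.400000
L_1(2.8) = (2.8 - 1)/(4 - 1) = 0.600000

P(2.8) = 12×L_0(2.8) + 15×L_1(2.8)
P(2.8) = 13.800000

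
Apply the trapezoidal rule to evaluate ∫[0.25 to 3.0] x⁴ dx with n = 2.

f(x) = x⁴
a = 0.25, b = 3.0, n = 2
h = (b - a)/n = 1.375000

Trapezoidal rule: (h/2)[f(x₀) + 2f(x₁) + 2f(x₂) + ... + f(xₙ)]

x_0 = 0.2500, f(x_0) = 0.003906, coefficient = 1
x_1 = 1.6250, f(x_1) = 6.972900, coefficient = 2
x_2 = 3.0000, f(x_2) = 81.000000, coefficient = 1

I ≈ (1.375000/2) × 94.949707 = 65.277924
Exact value: 48.599805
Error: 16.678119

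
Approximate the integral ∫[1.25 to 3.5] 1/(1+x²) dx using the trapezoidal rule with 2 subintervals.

f(x) = 1/(1+x²)
a = 1.25, b = 3.5, n = 2
h = (b - a)/n = 1.125000

Trapezoidal rule: (h/2)[f(x₀) + 2f(x₁) + 2f(x₂) + ... + f(xₙ)]

x_0 = 1.2500, f(x_0) = 0.390244, coefficient = 1
x_1 = 2.3750, f(x_1) = 0.150588, coefficient = 2
x_2 = 3.5000, f(x_2) = 0.075472, coefficient = 1

I ≈ (1.125000/2) × 0.766892 = 0.431377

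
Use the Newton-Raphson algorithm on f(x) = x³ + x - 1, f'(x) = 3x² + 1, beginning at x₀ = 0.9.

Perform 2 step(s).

f(x) = x³ + x - 1
f'(x) = 3x² + 1
x₀ = 0.9

Newton-Raphson formula: x_{n+1} = x_n - f(x_n)/f'(x_n)

Iteration 1:
  f(0.900000) = 0.629000
  f'(0.900000) = 3.430000
  x_1 = 0.900000 - 0.629000/3.430000 = 0.716618
Iteration 2:
  f(0.716618) = 0.084631
  f'(0.716618) = 2.540624
  x_2 = 0.716618 - 0.084631/2.540624 = 0.683307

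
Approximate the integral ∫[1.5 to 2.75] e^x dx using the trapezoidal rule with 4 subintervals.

f(x) = e^x
a = 1.5, b = 2.75, n = 4
h = (b - a)/n = 0.312500

Trapezoidal rule: (h/2)[f(x₀) + 2f(x₁) + 2f(x₂) + ... + f(xₙ)]

x_0 = 1.5000, f(x_0) = 4.481689, coefficient = 1
x_1 = 1.8125, f(x_1) = 6.125743, coefficient = 2
x_2 = 2.1250, f(x_2) = 8.372897, coefficient = 2
x_3 = 2.4375, f(x_3) = 11.444394, coefficient = 2
x_4 = 2.7500, f(x_4) = 15.642632, coefficient = 1

I ≈ (0.312500/2) × 72.010389 = 11.251623
Exact value: 11.160943
Error: 0.090680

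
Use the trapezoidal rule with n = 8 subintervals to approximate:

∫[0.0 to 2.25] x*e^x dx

f(x) = x*e^x
a = 0.0, b = 2.25, n = 8
h = (b - a)/n = 0.281250

Trapezoidal rule: (h/2)[f(x₀) + 2f(x₁) + 2f(x₂) + ... + f(xₙ)]

x_0 = 0.0000, f(x_0) = 0.000000, coefficient = 1
x_1 = 0.2812, f(x_1) = 0.372596, coefficient = 2
x_2 = 0.5625, f(x_2) = 0.987218, coefficient = 2
x_3 = 0.8438, f(x_3) = 1.961778, coefficient = 2
x_4 = 1.1250, f(x_4) = 3.465244, coefficient = 2
x_5 = 1.4062, f(x_5) = 5.738378, coefficient = 2
x_6 = 1.6875, f(x_6) = 9.122539, coefficient = 2
x_7 = 1.9688, f(x_7) = 14.099634, coefficient = 2
x_8 = 2.2500, f(x_8) = 21.347406, coefficient = 1

I ≈ (0.281250/2) × 92.842178 = 13.055931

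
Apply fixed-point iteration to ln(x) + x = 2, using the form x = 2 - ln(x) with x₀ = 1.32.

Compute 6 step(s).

Equation: ln(x) + x = 2
Fixed-point form: x = 2 - ln(x)
x₀ = 1.32

x_1 = g(1.320000) = 1.722368
x_2 = g(1.722368) = 1.456300
x_3 = g(1.456300) = 1.624101
x_4 = g(1.624101) = 1.515045
x_5 = g(1.515045) = 1.584555
x_6 = g(1.584555) = 1.539697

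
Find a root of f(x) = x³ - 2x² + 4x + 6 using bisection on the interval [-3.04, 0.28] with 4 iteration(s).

f(x) = x³ - 2x² + 4x + 6
Initial interval: [-3.04, 0.28]

Iteration 1:
  c_1 = (-3.040000 + 0.280000)/2 = -1.380000
  f(c_1) = f(-1.380000) = -5.956872
  f(a) × f(c) ≥ 0, new interval: [-1.380000, 0.280000]
Iteration 2:
  c_2 = (-1.380000 + 0.280000)/2 = -0.550000
  f(c_2) = f(-0.550000) = 3.028625
  f(a) × f(c) < 0, new interval: [-1.380000, -0.550000]
Iteration 3:
  c_3 = (-1.380000 + (-0.550000))/2 = -0.965000
  f(c_3) = f(-0.965000) = -0.621082
  f(a) × f(c) ≥ 0, new interval: [-0.965000, -0.550000]
Iteration 4:
  c_4 = (-0.965000 + (-0.550000))/2 = -0.757500
  f(c_4) = f(-0.757500) = 1.387729
  f(a) × f(c) < 0, new interval: [-0.965000, -0.757500]

After 4 iteration(s), the approximation is c_4 = -0.757500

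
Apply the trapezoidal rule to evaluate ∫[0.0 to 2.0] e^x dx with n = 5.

f(x) = e^x
a = 0.0, b = 2.0, n = 5
h = (b - a)/n = 0.400000

Trapezoidal rule: (h/2)[f(x₀) + 2f(x₁) + 2f(x₂) + ... + f(xₙ)]

x_0 = 0.0000, f(x_0) = 1.000000, coefficient = 1
x_1 = 0.4000, f(x_1) = 1.491825, coefficient = 2
x_2 = 0.8000, f(x_2) = 2.225541, coefficient = 2
x_3 = 1.2000, f(x_3) = 3.320117, coefficient = 2
x_4 = 1.6000, f(x_4) = 4.953032, coefficient = 2
x_5 = 2.0000, f(x_5) = 7.389056, coefficient = 1

I ≈ (0.400000/2) × 32.370086 = 6.474017
Exact value: 6.389056
Error: 0.084961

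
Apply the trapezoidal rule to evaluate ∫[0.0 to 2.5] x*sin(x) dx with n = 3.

f(x) = x*sin(x)
a = 0.0, b = 2.5, n = 3
h = (b - a)/n = 0.833333

Trapezoidal rule: (h/2)[f(x₀) + 2f(x₁) + 2f(x₂) + ... + f(xₙ)]

x_0 = 0.0000, f(x_0) = 0.000000, coefficient = 1
x_1 = 0.8333, f(x_1) = 0.616814, coefficient = 2
x_2 = 1.6667, f(x_2) = 1.659013, coefficient = 2
x_3 = 2.5000, f(x_3) = 1.496180, coefficient = 1

I ≈ (0.833333/2) × 6.047835 = 2.519931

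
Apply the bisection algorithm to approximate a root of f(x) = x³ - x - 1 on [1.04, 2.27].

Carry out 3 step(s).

f(x) = x³ - x - 1
Initial interval: [1.04, 2.27]

Iteration 1:
  c_1 = (1.040000 + 2.270000)/2 = 1.655000
  f(c_1) = f(1.655000) = 1.878086
  f(a) × f(c) < 0, new interval: [1.040000, 1.655000]
Iteration 2:
  c_2 = (1.040000 + 1.655000)/2 = 1.347500
  f(c_2) = f(1.347500) = 0.099232
  f(a) × f(c) < 0, new interval: [1.040000, 1.347500]
Iteration 3:
  c_3 = (1.040000 + 1.347500)/2 = 1.193750
  f(c_3) = f(1.193750) = -0.492610
  f(a) × f(c) ≥ 0, new interval: [1.193750, 1.347500]

After 3 iteration(s), the approximation is c_3 = 1.193750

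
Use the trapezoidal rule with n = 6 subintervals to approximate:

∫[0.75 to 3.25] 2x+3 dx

f(x) = 2x+3
a = 0.75, b = 3.25, n = 6
h = (b - a)/n = 0.416667

Trapezoidal rule: (h/2)[f(x₀) + 2f(x₁) + 2f(x₂) + ... + f(xₙ)]

x_0 = 0.7500, f(x_0) = 4.500000, coefficient = 1
x_1 = 1.1667, f(x_1) = 5.333333, coefficient = 2
x_2 = 1.5833, f(x_2) = 6.166667, coefficient = 2
x_3 = 2.0000, f(x_3) = 7.000000, coefficient = 2
x_4 = 2.4167, f(x_4) = 7.833333, coefficient = 2
x_5 = 2.8333, f(x_5) = 8.666667, coefficient = 2
x_6 = 3.2500, f(x_6) = 9.500000, coefficient = 1

I ≈ (0.416667/2) × 84.000000 = 17.500000
Exact value: 17.500000
Error: 0.000000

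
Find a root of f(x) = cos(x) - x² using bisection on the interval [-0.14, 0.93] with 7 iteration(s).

f(x) = cos(x) - x²
Initial interval: [-0.14, 0.93]

Iteration 1:
  c_1 = (-0.140000 + 0.930000)/2 = 0.395000
  f(c_1) = f(0.395000) = 0.766972
  f(a) × f(c) ≥ 0, new interval: [0.395000, 0.930000]
Iteration 2:
  c_2 = (0.395000 + 0.930000)/2 = 0.662500
  f(c_2) = f(0.662500) = 0.349551
  f(a) × f(c) ≥ 0, new interval: [0.662500, 0.930000]
Iteration 3:
  c_3 = (0.662500 + 0.930000)/2 = 0.796250
  f(c_3) = f(0.796250) = 0.065378
  f(a) × f(c) ≥ 0, new interval: [0.796250, 0.930000]
Iteration 4:
  c_4 = (0.796250 + 0.930000)/2 = 0.863125
  f(c_4) = f(0.863125) = -0.094919
  f(a) × f(c) < 0, new interval: [0.796250, 0.863125]
Iteration 5:
  c_5 = (0.796250 + 0.863125)/2 = 0.829688
  f(c_5) = f(0.829688) = -0.013275
  f(a) × f(c) < 0, new interval: [0.796250, 0.829688]
Iteration 6:
  c_6 = (0.796250 + 0.829688)/2 = 0.812969
  f(c_6) = f(0.812969) = 0.026427
  f(a) × f(c) ≥ 0, new interval: [0.812969, 0.829688]
Iteration 7:
  c_7 = (0.812969 + 0.829688)/2 = 0.821328
  f(c_7) = f(0.821328) = 0.006670
  f(a) × f(c) ≥ 0, new interval: [0.821328, 0.829688]

After 7 iteration(s), the approximation is c_7 = 0.821328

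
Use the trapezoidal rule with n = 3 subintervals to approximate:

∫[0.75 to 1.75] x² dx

f(x) = x²
a = 0.75, b = 1.75, n = 3
h = (b - a)/n = 0.333333

Trapezoidal rule: (h/2)[f(x₀) + 2f(x₁) + 2f(x₂) + ... + f(xₙ)]

x_0 = 0.7500, f(x_0) = 0.562500, coefficient = 1
x_1 = 1.0833, f(x_1) = 1.173611, coefficient = 2
x_2 = 1.4167, f(x_2) = 2.006944, coefficient = 2
x_3 = 1.7500, f(x_3) = 3.062500, coefficient = 1

I ≈ (0.333333/2) × 9.986111 = 1.664352
Exact value: 1.645833
Error: 0.018519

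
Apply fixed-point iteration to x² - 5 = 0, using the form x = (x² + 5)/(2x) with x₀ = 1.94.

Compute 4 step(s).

Equation: x² - 5 = 0
Fixed-point form: x = (x² + 5)/(2x)
x₀ = 1.94

x_1 = g(1.940000) = 2.258660
x_2 = g(2.258660) = 2.236181
x_3 = g(2.236181) = 2.236068
x_4 = g(2.236068) = 2.236068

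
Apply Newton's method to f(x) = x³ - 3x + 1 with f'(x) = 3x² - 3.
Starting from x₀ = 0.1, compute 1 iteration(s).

f(x) = x³ - 3x + 1
f'(x) = 3x² - 3
x₀ = 0.1

Newton-Raphson formula: x_{n+1} = x_n - f(x_n)/f'(x_n)

Iteration 1:
  f(0.100000) = 0.701000
  f'(0.100000) = -2.970000
  x_1 = 0.100000 - 0.701000/(-2.970000) = 0.336027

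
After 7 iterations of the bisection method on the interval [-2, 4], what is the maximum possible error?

Bisection error bound: |error| ≤ (b-a)/2^n
|error| ≤ (4 - (-2))/2^7 = 6/2^7
|error| ≤ 0.0468750000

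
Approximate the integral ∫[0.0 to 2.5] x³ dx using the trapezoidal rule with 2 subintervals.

f(x) = x³
a = 0.0, b = 2.5, n = 2
h = (b - a)/n = 1.250000

Trapezoidal rule: (h/2)[f(x₀) + 2f(x₁) + 2f(x₂) + ... + f(xₙ)]

x_0 = 0.0000, f(x_0) = 0.000000, coefficient = 1
x_1 = 1.2500, f(x_1) = 1.953125, coefficient = 2
x_2 = 2.5000, f(x_2) = 15.625000, coefficient = 1

I ≈ (1.250000/2) × 19.531250 = 12.207031
Exact value: 9.765625
Error: 2.441406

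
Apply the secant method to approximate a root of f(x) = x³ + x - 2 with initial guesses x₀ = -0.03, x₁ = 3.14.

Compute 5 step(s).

f(x) = x³ + x - 2
x₀ = -0.03, x₁ = 3.14

Secant formula: x_{n+1} = x_n - f(x_n)(x_n - x_{n-1})/(f(x_n) - f(x_{n-1}))

Iteration 1:
  f(-0.030000) = -2.030027
  f(3.140000) = 32.099144
  x_2 = 3.140000 - 32.099144×(3.140000 - (-0.030000))/(32.099144 - (-2.030027))
       = 0.158554
Iteration 2:
  f(3.140000) = 32.099144
  f(0.158554) = -1.837460
  x_3 = 0.158554 - (-1.837460)×(0.158554 - 3.140000)/(-1.837460 - 32.099144)
       = 0.319981
Iteration 3:
  f(0.158554) = -1.837460
  f(0.319981) = -1.647257
  x_4 = 0.319981 - (-1.647257)×(0.319981 - 0.158554)/(-1.647257 - (-1.837460))
       = 1.718021
Iteration 4:
  f(0.319981) = -1.647257
  f(1.718021) = 4.788928
  x_5 = 1.718021 - 4.788928×(1.718021 - 0.319981)/(4.788928 - (-1.647257))
       = 0.677791
Iteration 5:
  f(1.718021) = 4.788928
  f(0.677791) = -1.010831
  x_6 = 0.677791 - (-1.010831)×(0.677791 - 1.718021)/(-1.010831 - 4.788928)
       = 0.859091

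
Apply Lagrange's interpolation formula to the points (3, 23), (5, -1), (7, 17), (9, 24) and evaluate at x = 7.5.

Lagrange interpolation formula:
P(x) = Σ yᵢ × Lᵢ(x)
where Lᵢ(x) = Π_{j≠i} (x - xⱼ)/(xᵢ - xⱼ)

L_0(7.5) = (7.5 - 5)/(3 - 5) × (7.5 - 7)/(3 - 7) × (7.5 - 9)/(3 - 9) = 0.039062
L_1(7.5) = (7.5 - 3)/(5 - 3) × (7.5 - 7)/(5 - 7) × (7.5 - 9)/(5 - 9) = -0.210938
L_2(7.5) = (7.5 - 3)/(7 - 3) × (7.5 - 5)/(7 - 5) × (7.5 - 9)/(7 - 9) = 1.054688
L_3(7.5) = (7.5 - 3)/(9 - 3) × (7.5 - 5)/(9 - 5) × (7.5 - 7)/(9 - 7) = 0.117188

P(7.5) = 23×L_0(7.5) + (-1)×L_1(7.5) + 17×L_2(7.5) + 24×L_3(7.5)
P(7.5) = 21.851562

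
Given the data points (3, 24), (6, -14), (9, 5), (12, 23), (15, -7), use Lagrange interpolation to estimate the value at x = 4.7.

Lagrange interpolation formula:
P(x) = Σ yᵢ × Lᵢ(x)
where Lᵢ(x) = Π_{j≠i} (x - xⱼ)/(xᵢ - xⱼ)

L_0(4.7) = (4.7 - 6)/(3 - 6) × (4.7 - 9)/(3 - 9) × (4.7 - 12)/(3 - 12) × (4.7 - 15)/(3 - 15) = 0.216210
L_1(4.7) = (4.7 - 3)/(6 - 3) × (4.7 - 9)/(6 - 9) × (4.7 - 12)/(6 - 12) × (4.7 - 15)/(6 - 15) = 1.130944
L_2(4.7) = (4.7 - 3)/(9 - 3) × (4.7 - 6)/(9 - 6) × (4.7 - 12)/(9 - 12) × (4.7 - 15)/(9 - 15) = -0.512870
L_3(4.7) = (4.7 - 3)/(12 - 3) × (4.7 - 6)/(12 - 6) × (4.7 - 9)/(12 - 9) × (4.7 - 15)/(12 - 15) = 0.201401
L_4(4.7) = (4.7 - 3)/(15 - 3) × (4.7 - 6)/(15 - 6) × (4.7 - 9)/(15 - 9) × (4.7 - 12)/(15 - 12) = -0.035685

P(4.7) = 24×L_0(4.7) + (-14)×L_1(4.7) + 5×L_2(4.7) + 23×L_3(4.7) + (-7)×L_4(4.7)
P(4.7) = -8.326512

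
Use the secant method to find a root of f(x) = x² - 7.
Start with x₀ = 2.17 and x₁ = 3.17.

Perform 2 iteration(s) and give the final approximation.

f(x) = x² - 7
x₀ = 2.17, x₁ = 3.17

Secant formula: x_{n+1} = x_n - f(x_n)(x_n - x_{n-1})/(f(x_n) - f(x_{n-1}))

Iteration 1:
  f(2.170000) = -2.291100
  f(3.170000) = 3.048900
  x_2 = 3.170000 - 3.048900×(3.170000 - 2.170000)/(3.048900 - (-2.291100))
       = 2.599045
Iteration 2:
  f(3.170000) = 3.048900
  f(2.599045) = -0.244965
  x_3 = 2.599045 - (-0.244965)×(2.599045 - 3.170000)/(-0.244965 - 3.048900)
       = 2.641507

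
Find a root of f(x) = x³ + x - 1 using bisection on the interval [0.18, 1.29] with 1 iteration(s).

f(x) = x³ + x - 1
Initial interval: [0.18, 1.29]

Iteration 1:
  c_1 = (0.180000 + 1.290000)/2 = 0.735000
  f(c_1) = f(0.735000) = 0.132065
  f(a) × f(c) < 0, new interval: [0.180000, 0.735000]

After 1 iteration(s), the approximation is c_1 = 0.735000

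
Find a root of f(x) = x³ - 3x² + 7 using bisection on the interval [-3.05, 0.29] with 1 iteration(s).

f(x) = x³ - 3x² + 7
Initial interval: [-3.05, 0.29]

Iteration 1:
  c_1 = (-3.050000 + 0.290000)/2 = -1.380000
  f(c_1) = f(-1.380000) = -1.341272
  f(a) × f(c) ≥ 0, new interval: [-1.380000, 0.290000]

After 1 iteration(s), the approximation is c_1 = -1.380000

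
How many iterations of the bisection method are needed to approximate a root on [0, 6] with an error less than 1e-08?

We need (b-a)/2^n ≤ 1e-08
(6 - 0)/2^n ≤ 1e-08
6/2^n ≤ 1e-08
2^n ≥ 600000000
n ≥ log₂(600000000) = 29.16
n ≥ 30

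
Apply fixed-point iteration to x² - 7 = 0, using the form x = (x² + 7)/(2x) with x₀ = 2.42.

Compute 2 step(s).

Equation: x² - 7 = 0
Fixed-point form: x = (x² + 7)/(2x)
x₀ = 2.42

x_1 = g(2.420000) = 2.656281
x_2 = g(2.656281) = 2.645772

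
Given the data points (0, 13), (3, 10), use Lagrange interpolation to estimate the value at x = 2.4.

Lagrange interpolation formula:
P(x) = Σ yᵢ × Lᵢ(x)
where Lᵢ(x) = Π_{j≠i} (x - xⱼ)/(xᵢ - xⱼ)

L_0(2.4) = (2.4 - 3)/(0 - 3) = 0.200000
L_1(2.4) = (2.4 - 0)/(3 - 0) = 0.800000

P(2.4) = 13×L_0(2.4) + 10×L_1(2.4)
P(2.4) = 10.600000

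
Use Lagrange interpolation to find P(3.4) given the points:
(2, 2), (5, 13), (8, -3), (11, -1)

Lagrange interpolation formula:
P(x) = Σ yᵢ × Lᵢ(x)
where Lᵢ(x) = Π_{j≠i} (x - xⱼ)/(xᵢ - xⱼ)

L_0(3.4) = (3.4 - 5)/(2 - 5) × (3.4 - 8)/(2 - 8) × (3.4 - 11)/(2 - 11) = 0.345284
L_1(3.4) = (3.4 - 2)/(5 - 2) × (3.4 - 8)/(5 - 8) × (3.4 - 11)/(5 - 11) = 0.906370
L_2(3.4) = (3.4 - 2)/(8 - 2) × (3.4 - 5)/(8 - 5) × (3.4 - 11)/(8 - 11) = -0.315259
L_3(3.4) = (3.4 - 2)/(11 - 2) × (3.4 - 5)/(11 - 5) × (3.4 - 8)/(11 - 8) = 0.063605

P(3.4) = 2×L_0(3.4) + 13×L_1(3.4) + (-3)×L_2(3.4) + (-1)×L_3(3.4)
P(3.4) = 13.355556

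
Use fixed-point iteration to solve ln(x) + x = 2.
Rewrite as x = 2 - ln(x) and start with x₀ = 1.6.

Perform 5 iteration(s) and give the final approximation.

Equation: ln(x) + x = 2
Fixed-point form: x = 2 - ln(x)
x₀ = 1.6

x_1 = g(1.600000) = 1.529996
x_2 = g(1.529996) = 1.574735
x_3 = g(1.574735) = 1.545913
x_4 = g(1.545913) = 1.564385
x_5 = g(1.564385) = 1.552507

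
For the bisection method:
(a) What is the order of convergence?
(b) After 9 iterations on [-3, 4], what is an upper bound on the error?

(a) Bisection has linear (order 1) convergence; the error is halved each step.

(b) Error bound = (b-a)/2^n = (4 - (-3))/2^{9}
    = 7/2^{9}

(a) 1 (linear); (b) error ≤ 1.37e-02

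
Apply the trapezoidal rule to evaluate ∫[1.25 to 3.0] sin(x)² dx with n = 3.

f(x) = sin(x)²
a = 1.25, b = 3.0, n = 3
h = (b - a)/n = 0.583333

Trapezoidal rule: (h/2)[f(x₀) + 2f(x₁) + 2f(x₂) + ... + f(xₙ)]

x_0 = 1.2500, f(x_0) = 0.900572, coefficient = 1
x_1 = 1.8333, f(x_1) = 0.932643, coefficient = 2
x_2 = 2.4167, f(x_2) = 0.439675, coefficient = 2
x_3 = 3.0000, f(x_3) = 0.019915, coefficient = 1

I ≈ (0.583333/2) × 3.665124 = 1.068994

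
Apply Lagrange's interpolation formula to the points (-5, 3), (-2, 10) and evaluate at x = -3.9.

Lagrange interpolation formula:
P(x) = Σ yᵢ × Lᵢ(x)
where Lᵢ(x) = Π_{j≠i} (x - xⱼ)/(xᵢ - xⱼ)

L_0(-3.9) = (-3.9 - (-2))/(-5 - (-2)) = 0.633333
L_1(-3.9) = (-3.9 - (-5))/(-2 - (-5)) = 0.366667

P(-3.9) = 3×L_0(-3.9) + 10×L_1(-3.9)
P(-3.9) = 5.566667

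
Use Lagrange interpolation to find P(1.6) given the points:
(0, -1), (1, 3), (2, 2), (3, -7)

Lagrange interpolation formula:
P(x) = Σ yᵢ × Lᵢ(x)
where Lᵢ(x) = Π_{j≠i} (x - xⱼ)/(xᵢ - xⱼ)

L_0(1.6) = (1.6 - 1)/(0 - 1) × (1.6 - 2)/(0 - 2) × (1.6 - 3)/(0 - 3) = -0.056000
L_1(1.6) = (1.6 - 0)/(1 - 0) × (1.6 - 2)/(1 - 2) × (1.6 - 3)/(1 - 3) = 0.448000
L_2(1.6) = (1.6 - 0)/(2 - 0) × (1.6 - 1)/(2 - 1) × (1.6 - 3)/(2 - 3) = 0.672000
L_3(1.6) = (1.6 - 0)/(3 - 0) × (1.6 - 1)/(3 - 1) × (1.6 - 2)/(3 - 2) = -0.064000

P(1.6) = (-1)×L_0(1.6) + 3×L_1(1.6) + 2×L_2(1.6) + (-7)×L_3(1.6)
P(1.6) = 3.192000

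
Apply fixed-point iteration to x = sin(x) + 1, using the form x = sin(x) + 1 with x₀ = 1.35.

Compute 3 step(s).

Equation: x = sin(x) + 1
Fixed-point form: x = sin(x) + 1
x₀ = 1.35

x_1 = g(1.350000) = 1.975723
x_2 = g(1.975723) = 1.919131
x_3 = g(1.919131) = 1.939942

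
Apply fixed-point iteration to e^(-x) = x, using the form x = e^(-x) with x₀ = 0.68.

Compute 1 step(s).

Equation: e^(-x) = x
Fixed-point form: x = e^(-x)
x₀ = 0.68

x_1 = g(0.680000) = 0.506617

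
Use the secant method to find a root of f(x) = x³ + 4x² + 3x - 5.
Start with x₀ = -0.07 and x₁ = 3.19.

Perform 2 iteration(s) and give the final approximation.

f(x) = x³ + 4x² + 3x - 5
x₀ = -0.07, x₁ = 3.19

Secant formula: x_{n+1} = x_n - f(x_n)(x_n - x_{n-1})/(f(x_n) - f(x_{n-1}))

Iteration 1:
  f(-0.070000) = -5.190743
  f(3.190000) = 77.736159
  x_2 = 3.190000 - 77.736159×(3.190000 - (-0.070000))/(77.736159 - (-5.190743))
       = 0.134057
Iteration 2:
  f(3.190000) = 77.736159
  f(0.134057) = -4.523534
  x_3 = 0.134057 - (-4.523534)×(0.134057 - 3.190000)/(-4.523534 - 77.736159)
       = 0.302106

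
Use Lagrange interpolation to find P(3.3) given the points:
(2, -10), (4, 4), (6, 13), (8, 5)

Lagrange interpolation formula:
P(x) = Σ yᵢ × Lᵢ(x)
where Lᵢ(x) = Π_{j≠i} (x - xⱼ)/(xᵢ - xⱼ)

L_0(3.3) = (3.3 - 4)/(2 - 4) × (3.3 - 6)/(2 - 6) × (3.3 - 8)/(2 - 8) = 0.185063
L_1(3.3) = (3.3 - 2)/(4 - 2) × (3.3 - 6)/(4 - 6) × (3.3 - 8)/(4 - 8) = 1.031062
L_2(3.3) = (3.3 - 2)/(6 - 2) × (3.3 - 4)/(6 - 4) × (3.3 - 8)/(6 - 8) = -0.267313
L_3(3.3) = (3.3 - 2)/(8 - 2) × (3.3 - 4)/(8 - 4) × (3.3 - 6)/(8 - 6) = 0.051188

P(3.3) = (-10)×L_0(3.3) + 4×L_1(3.3) + 13×L_2(3.3) + 5×L_3(3.3)
P(3.3) = -0.945500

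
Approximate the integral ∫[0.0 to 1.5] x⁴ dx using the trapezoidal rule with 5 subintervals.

f(x) = x⁴
a = 0.0, b = 1.5, n = 5
h = (b - a)/n = 0.300000

Trapezoidal rule: (h/2)[f(x₀) + 2f(x₁) + 2f(x₂) + ... + f(xₙ)]

x_0 = 0.0000, f(x_0) = 0.000000, coefficient = 1
x_1 = 0.3000, f(x_1) = 0.008100, coefficient = 2
x_2 = 0.6000, f(x_2) = 0.129600, coefficient = 2
x_3 = 0.9000, f(x_3) = 0.656100, coefficient = 2
x_4 = 1.2000, f(x_4) = 2.073600, coefficient = 2
x_5 = 1.5000, f(x_5) = 5.062500, coefficient = 1

I ≈ (0.300000/2) × 10.797300 = 1.619595
Exact value: 1.518750
Error: 0.100845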